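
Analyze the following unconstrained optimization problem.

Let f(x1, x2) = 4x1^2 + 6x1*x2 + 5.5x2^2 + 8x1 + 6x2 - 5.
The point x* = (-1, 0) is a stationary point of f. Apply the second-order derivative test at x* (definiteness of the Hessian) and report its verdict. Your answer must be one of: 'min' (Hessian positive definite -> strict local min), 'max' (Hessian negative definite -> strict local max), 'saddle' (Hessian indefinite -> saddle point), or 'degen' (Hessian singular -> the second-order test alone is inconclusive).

Compute the Hessian H = grad^2 f:
  H = [[8, 6], [6, 11]]
Verify stationarity: grad f(x*) = H x* + g = (0, 0).
Eigenvalues of H: 3.3153, 15.6847.
Both eigenvalues > 0, so H is positive definite -> x* is a strict local min.

min


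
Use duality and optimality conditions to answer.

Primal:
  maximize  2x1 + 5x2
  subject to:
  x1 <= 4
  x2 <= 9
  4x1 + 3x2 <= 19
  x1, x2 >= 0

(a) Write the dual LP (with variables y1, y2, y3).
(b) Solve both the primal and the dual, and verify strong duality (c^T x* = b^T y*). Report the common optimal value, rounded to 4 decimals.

The standard primal-dual pair for 'max c^T x s.t. A x <= b, x >= 0' is:
  Dual:  min b^T y  s.t.  A^T y >= c,  y >= 0.

So the dual LP is:
  minimize  4y1 + 9y2 + 19y3
  subject to:
    y1 + 4y3 >= 2
    y2 + 3y3 >= 5
    y1, y2, y3 >= 0

Solving the primal: x* = (0, 6.3333).
  primal value c^T x* = 31.6667.
Solving the dual: y* = (0, 0, 1.6667).
  dual value b^T y* = 31.6667.
Strong duality: c^T x* = b^T y*. Confirmed.

31.6667


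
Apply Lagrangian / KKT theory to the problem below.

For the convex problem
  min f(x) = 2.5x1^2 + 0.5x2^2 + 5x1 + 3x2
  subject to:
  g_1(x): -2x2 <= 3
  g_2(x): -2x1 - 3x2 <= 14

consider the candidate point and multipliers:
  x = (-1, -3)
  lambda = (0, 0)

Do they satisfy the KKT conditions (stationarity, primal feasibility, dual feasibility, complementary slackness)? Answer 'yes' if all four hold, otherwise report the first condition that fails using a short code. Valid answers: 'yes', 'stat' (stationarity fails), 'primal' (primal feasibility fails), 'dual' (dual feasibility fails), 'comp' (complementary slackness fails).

Gradient of f: grad f(x) = Q x + c = (0, 0)
Constraint values g_i(x) = a_i^T x - b_i:
  g_1((-1, -3)) = 3
  g_2((-1, -3)) = -3
Stationarity residual: grad f(x) + sum_i lambda_i a_i = (0, 0)
  -> stationarity OK
Primal feasibility (all g_i <= 0): FAILS
Dual feasibility (all lambda_i >= 0): OK
Complementary slackness (lambda_i * g_i(x) = 0 for all i): OK

Verdict: the first failing condition is primal_feasibility -> primal.

primal


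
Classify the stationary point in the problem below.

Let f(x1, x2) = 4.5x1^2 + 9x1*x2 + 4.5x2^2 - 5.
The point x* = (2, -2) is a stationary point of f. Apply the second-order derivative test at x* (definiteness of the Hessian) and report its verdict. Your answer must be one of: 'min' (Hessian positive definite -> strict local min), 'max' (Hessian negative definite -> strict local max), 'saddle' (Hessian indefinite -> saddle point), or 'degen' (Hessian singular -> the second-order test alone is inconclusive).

Compute the Hessian H = grad^2 f:
  H = [[9, 9], [9, 9]]
Verify stationarity: grad f(x*) = H x* + g = (0, 0).
Eigenvalues of H: 0, 18.
H has a zero eigenvalue (singular; positive semidefinite but not definite), so H is neither positive definite, negative definite, nor indefinite. The second-order test alone is inconclusive -> degen.
(Indeed, f is constant along the null direction of H through x*, so x* is not a strict local extremum.)

degen


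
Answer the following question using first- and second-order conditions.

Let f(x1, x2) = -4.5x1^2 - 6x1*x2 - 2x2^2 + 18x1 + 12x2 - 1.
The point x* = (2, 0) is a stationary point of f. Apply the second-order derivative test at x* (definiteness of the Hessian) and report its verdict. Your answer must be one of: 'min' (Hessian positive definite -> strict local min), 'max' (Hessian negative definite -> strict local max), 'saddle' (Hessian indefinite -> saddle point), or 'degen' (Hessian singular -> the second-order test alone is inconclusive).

Compute the Hessian H = grad^2 f:
  H = [[-9, -6], [-6, -4]]
Verify stationarity: grad f(x*) = H x* + g = (0, 0).
Eigenvalues of H: -13, 0.
H has a zero eigenvalue (singular; negative semidefinite but not definite), so H is neither positive definite, negative definite, nor indefinite. The second-order test alone is inconclusive -> degen.
(Indeed, f is constant along the null direction of H through x*, so x* is not a strict local extremum.)

degen


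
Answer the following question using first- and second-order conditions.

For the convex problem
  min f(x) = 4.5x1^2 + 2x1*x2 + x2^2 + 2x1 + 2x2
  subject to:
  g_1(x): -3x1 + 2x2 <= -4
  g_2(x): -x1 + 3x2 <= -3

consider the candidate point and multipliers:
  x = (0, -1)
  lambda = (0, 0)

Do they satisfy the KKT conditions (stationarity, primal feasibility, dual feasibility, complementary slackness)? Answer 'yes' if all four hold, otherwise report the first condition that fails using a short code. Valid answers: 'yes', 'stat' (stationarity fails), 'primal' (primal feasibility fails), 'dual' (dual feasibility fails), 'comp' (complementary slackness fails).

Gradient of f: grad f(x) = Q x + c = (0, 0)
Constraint values g_i(x) = a_i^T x - b_i:
  g_1((0, -1)) = 2
  g_2((0, -1)) = 0
Stationarity residual: grad f(x) + sum_i lambda_i a_i = (0, 0)
  -> stationarity OK
Primal feasibility (all g_i <= 0): FAILS
Dual feasibility (all lambda_i >= 0): OK
Complementary slackness (lambda_i * g_i(x) = 0 for all i): OK

Verdict: the first failing condition is primal_feasibility -> primal.

primal


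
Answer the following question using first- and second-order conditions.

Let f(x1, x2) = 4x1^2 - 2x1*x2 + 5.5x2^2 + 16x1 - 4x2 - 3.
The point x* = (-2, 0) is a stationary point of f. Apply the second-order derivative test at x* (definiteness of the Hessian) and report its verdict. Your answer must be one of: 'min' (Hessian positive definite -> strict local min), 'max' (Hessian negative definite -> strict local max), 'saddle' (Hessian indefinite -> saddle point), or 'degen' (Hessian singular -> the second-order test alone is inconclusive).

Compute the Hessian H = grad^2 f:
  H = [[8, -2], [-2, 11]]
Verify stationarity: grad f(x*) = H x* + g = (0, 0).
Eigenvalues of H: 7, 12.
Both eigenvalues > 0, so H is positive definite -> x* is a strict local min.

min


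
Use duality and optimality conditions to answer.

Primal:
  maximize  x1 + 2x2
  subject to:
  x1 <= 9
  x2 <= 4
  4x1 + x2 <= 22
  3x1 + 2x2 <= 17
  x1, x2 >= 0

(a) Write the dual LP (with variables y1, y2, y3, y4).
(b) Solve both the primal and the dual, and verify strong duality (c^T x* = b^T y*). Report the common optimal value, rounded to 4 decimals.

The standard primal-dual pair for 'max c^T x s.t. A x <= b, x >= 0' is:
  Dual:  min b^T y  s.t.  A^T y >= c,  y >= 0.

So the dual LP is:
  minimize  9y1 + 4y2 + 22y3 + 17y4
  subject to:
    y1 + 4y3 + 3y4 >= 1
    y2 + y3 + 2y4 >= 2
    y1, y2, y3, y4 >= 0

Solving the primal: x* = (3, 4).
  primal value c^T x* = 11.
Solving the dual: y* = (0, 1.3333, 0, 0.3333).
  dual value b^T y* = 11.
Strong duality: c^T x* = b^T y*. Confirmed.

11


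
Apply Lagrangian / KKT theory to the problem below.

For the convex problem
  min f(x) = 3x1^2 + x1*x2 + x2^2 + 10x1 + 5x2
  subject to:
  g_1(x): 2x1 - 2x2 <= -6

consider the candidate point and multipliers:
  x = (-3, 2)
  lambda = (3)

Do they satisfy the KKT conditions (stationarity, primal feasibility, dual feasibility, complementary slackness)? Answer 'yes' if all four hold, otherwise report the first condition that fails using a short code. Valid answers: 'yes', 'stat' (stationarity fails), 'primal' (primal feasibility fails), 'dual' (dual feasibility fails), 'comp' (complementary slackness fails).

Gradient of f: grad f(x) = Q x + c = (-6, 6)
Constraint values g_i(x) = a_i^T x - b_i:
  g_1((-3, 2)) = -4
Stationarity residual: grad f(x) + sum_i lambda_i a_i = (0, 0)
  -> stationarity OK
Primal feasibility (all g_i <= 0): OK
Dual feasibility (all lambda_i >= 0): OK
Complementary slackness (lambda_i * g_i(x) = 0 for all i): FAILS

Verdict: the first failing condition is complementary_slackness -> comp.

comp


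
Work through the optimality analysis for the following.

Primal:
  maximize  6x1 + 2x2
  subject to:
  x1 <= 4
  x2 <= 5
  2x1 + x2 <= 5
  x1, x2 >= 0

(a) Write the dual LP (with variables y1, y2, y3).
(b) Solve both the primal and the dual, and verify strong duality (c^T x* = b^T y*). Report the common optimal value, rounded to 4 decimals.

The standard primal-dual pair for 'max c^T x s.t. A x <= b, x >= 0' is:
  Dual:  min b^T y  s.t.  A^T y >= c,  y >= 0.

So the dual LP is:
  minimize  4y1 + 5y2 + 5y3
  subject to:
    y1 + 2y3 >= 6
    y2 + y3 >= 2
    y1, y2, y3 >= 0

Solving the primal: x* = (2.5, 0).
  primal value c^T x* = 15.
Solving the dual: y* = (0, 0, 3).
  dual value b^T y* = 15.
Strong duality: c^T x* = b^T y*. Confirmed.

15


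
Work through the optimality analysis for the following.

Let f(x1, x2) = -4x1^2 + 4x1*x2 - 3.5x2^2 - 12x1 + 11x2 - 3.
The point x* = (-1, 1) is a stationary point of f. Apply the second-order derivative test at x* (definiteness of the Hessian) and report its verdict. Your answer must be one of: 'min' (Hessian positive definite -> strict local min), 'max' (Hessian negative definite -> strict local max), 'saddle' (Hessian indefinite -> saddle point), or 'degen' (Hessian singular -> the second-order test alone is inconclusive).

Compute the Hessian H = grad^2 f:
  H = [[-8, 4], [4, -7]]
Verify stationarity: grad f(x*) = H x* + g = (0, 0).
Eigenvalues of H: -11.5311, -3.4689.
Both eigenvalues < 0, so H is negative definite -> x* is a strict local max.

max


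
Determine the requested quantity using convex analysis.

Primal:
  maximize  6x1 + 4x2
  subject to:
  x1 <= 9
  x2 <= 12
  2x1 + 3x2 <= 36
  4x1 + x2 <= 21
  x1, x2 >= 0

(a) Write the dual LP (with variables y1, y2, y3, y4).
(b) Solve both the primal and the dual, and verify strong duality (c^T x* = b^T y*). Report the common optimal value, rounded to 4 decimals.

The standard primal-dual pair for 'max c^T x s.t. A x <= b, x >= 0' is:
  Dual:  min b^T y  s.t.  A^T y >= c,  y >= 0.

So the dual LP is:
  minimize  9y1 + 12y2 + 36y3 + 21y4
  subject to:
    y1 + 2y3 + 4y4 >= 6
    y2 + 3y3 + y4 >= 4
    y1, y2, y3, y4 >= 0

Solving the primal: x* = (2.7, 10.2).
  primal value c^T x* = 57.
Solving the dual: y* = (0, 0, 1, 1).
  dual value b^T y* = 57.
Strong duality: c^T x* = b^T y*. Confirmed.

57


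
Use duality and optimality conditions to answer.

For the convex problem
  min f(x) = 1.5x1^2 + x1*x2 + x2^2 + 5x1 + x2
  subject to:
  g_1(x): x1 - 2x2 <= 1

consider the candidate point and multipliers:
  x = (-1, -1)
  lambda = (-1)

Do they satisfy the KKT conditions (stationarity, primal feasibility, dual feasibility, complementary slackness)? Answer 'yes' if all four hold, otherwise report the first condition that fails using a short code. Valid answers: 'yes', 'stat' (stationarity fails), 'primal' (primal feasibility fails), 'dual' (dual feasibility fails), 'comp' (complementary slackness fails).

Gradient of f: grad f(x) = Q x + c = (1, -2)
Constraint values g_i(x) = a_i^T x - b_i:
  g_1((-1, -1)) = 0
Stationarity residual: grad f(x) + sum_i lambda_i a_i = (0, 0)
  -> stationarity OK
Primal feasibility (all g_i <= 0): OK
Dual feasibility (all lambda_i >= 0): FAILS
Complementary slackness (lambda_i * g_i(x) = 0 for all i): OK

Verdict: the first failing condition is dual_feasibility -> dual.

dual


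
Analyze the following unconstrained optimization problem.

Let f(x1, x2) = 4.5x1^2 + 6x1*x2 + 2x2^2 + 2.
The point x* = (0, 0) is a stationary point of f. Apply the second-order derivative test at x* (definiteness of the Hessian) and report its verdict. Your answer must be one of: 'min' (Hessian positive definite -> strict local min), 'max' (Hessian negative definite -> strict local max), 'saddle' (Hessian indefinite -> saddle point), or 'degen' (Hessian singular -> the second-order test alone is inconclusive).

Compute the Hessian H = grad^2 f:
  H = [[9, 6], [6, 4]]
Verify stationarity: grad f(x*) = H x* + g = (0, 0).
Eigenvalues of H: 0, 13.
H has a zero eigenvalue (singular; positive semidefinite but not definite), so H is neither positive definite, negative definite, nor indefinite. The second-order test alone is inconclusive -> degen.
(Indeed, f is constant along the null direction of H through x*, so x* is not a strict local extremum.)

degen


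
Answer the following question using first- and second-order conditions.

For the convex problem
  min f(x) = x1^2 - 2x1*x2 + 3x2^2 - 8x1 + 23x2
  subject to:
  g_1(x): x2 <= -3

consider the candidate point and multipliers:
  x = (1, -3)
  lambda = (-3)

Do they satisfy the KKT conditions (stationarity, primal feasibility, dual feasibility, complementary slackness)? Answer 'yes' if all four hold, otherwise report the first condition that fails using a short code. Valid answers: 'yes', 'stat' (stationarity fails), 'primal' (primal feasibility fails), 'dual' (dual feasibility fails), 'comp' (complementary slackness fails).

Gradient of f: grad f(x) = Q x + c = (0, 3)
Constraint values g_i(x) = a_i^T x - b_i:
  g_1((1, -3)) = 0
Stationarity residual: grad f(x) + sum_i lambda_i a_i = (0, 0)
  -> stationarity OK
Primal feasibility (all g_i <= 0): OK
Dual feasibility (all lambda_i >= 0): FAILS
Complementary slackness (lambda_i * g_i(x) = 0 for all i): OK

Verdict: the first failing condition is dual_feasibility -> dual.

dual


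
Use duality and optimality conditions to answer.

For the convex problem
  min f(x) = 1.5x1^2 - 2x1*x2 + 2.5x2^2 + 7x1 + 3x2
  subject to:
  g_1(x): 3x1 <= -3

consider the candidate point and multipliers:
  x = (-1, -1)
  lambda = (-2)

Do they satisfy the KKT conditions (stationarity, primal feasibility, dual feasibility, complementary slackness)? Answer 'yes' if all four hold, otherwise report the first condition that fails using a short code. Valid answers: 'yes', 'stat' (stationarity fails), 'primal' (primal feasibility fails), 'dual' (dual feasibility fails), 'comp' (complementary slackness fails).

Gradient of f: grad f(x) = Q x + c = (6, 0)
Constraint values g_i(x) = a_i^T x - b_i:
  g_1((-1, -1)) = 0
Stationarity residual: grad f(x) + sum_i lambda_i a_i = (0, 0)
  -> stationarity OK
Primal feasibility (all g_i <= 0): OK
Dual feasibility (all lambda_i >= 0): FAILS
Complementary slackness (lambda_i * g_i(x) = 0 for all i): OK

Verdict: the first failing condition is dual_feasibility -> dual.

dual


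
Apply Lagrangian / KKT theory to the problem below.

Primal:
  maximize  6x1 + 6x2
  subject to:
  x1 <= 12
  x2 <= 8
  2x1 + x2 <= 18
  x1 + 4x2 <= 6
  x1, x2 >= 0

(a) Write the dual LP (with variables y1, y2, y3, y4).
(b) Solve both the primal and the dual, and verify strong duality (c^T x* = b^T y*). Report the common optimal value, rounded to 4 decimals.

The standard primal-dual pair for 'max c^T x s.t. A x <= b, x >= 0' is:
  Dual:  min b^T y  s.t.  A^T y >= c,  y >= 0.

So the dual LP is:
  minimize  12y1 + 8y2 + 18y3 + 6y4
  subject to:
    y1 + 2y3 + y4 >= 6
    y2 + y3 + 4y4 >= 6
    y1, y2, y3, y4 >= 0

Solving the primal: x* = (6, 0).
  primal value c^T x* = 36.
Solving the dual: y* = (0, 0, 0, 6).
  dual value b^T y* = 36.
Strong duality: c^T x* = b^T y*. Confirmed.

36


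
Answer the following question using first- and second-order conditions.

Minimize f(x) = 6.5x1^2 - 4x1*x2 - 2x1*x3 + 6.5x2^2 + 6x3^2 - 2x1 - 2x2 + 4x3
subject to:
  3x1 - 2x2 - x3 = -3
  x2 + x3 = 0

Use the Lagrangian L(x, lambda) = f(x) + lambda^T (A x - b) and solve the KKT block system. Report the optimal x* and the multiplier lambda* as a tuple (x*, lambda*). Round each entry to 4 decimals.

Form the Lagrangian:
  L(x, lambda) = (1/2) x^T Q x + c^T x + lambda^T (A x - b)
Stationarity (grad_x L = 0): Q x + c + A^T lambda = 0.
Primal feasibility: A x = b.

This gives the KKT block system:
  [ Q   A^T ] [ x     ]   [-c ]
  [ A    0  ] [ lambda ] = [ b ]

Solving the linear system:
  x*      = (-0.8805, 0.3584, -0.3584)
  lambda* = (4.7212, 3.2611)
  f(x*)   = 6.8872

x* = (-0.8805, 0.3584, -0.3584), lambda* = (4.7212, 3.2611)


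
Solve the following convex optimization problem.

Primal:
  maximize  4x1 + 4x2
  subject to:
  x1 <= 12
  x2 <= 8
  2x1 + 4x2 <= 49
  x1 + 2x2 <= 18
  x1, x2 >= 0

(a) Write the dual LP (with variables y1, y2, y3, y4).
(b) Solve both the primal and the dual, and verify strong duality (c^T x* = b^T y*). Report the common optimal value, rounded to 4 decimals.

The standard primal-dual pair for 'max c^T x s.t. A x <= b, x >= 0' is:
  Dual:  min b^T y  s.t.  A^T y >= c,  y >= 0.

So the dual LP is:
  minimize  12y1 + 8y2 + 49y3 + 18y4
  subject to:
    y1 + 2y3 + y4 >= 4
    y2 + 4y3 + 2y4 >= 4
    y1, y2, y3, y4 >= 0

Solving the primal: x* = (12, 3).
  primal value c^T x* = 60.
Solving the dual: y* = (2, 0, 0, 2).
  dual value b^T y* = 60.
Strong duality: c^T x* = b^T y*. Confirmed.

60


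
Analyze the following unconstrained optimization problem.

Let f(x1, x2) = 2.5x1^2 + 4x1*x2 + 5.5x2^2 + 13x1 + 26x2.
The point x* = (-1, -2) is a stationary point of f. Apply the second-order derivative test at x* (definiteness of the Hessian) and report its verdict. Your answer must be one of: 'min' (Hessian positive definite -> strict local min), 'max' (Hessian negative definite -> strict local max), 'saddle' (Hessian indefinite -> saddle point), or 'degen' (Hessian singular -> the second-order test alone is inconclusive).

Compute the Hessian H = grad^2 f:
  H = [[5, 4], [4, 11]]
Verify stationarity: grad f(x*) = H x* + g = (0, 0).
Eigenvalues of H: 3, 13.
Both eigenvalues > 0, so H is positive definite -> x* is a strict local min.

min


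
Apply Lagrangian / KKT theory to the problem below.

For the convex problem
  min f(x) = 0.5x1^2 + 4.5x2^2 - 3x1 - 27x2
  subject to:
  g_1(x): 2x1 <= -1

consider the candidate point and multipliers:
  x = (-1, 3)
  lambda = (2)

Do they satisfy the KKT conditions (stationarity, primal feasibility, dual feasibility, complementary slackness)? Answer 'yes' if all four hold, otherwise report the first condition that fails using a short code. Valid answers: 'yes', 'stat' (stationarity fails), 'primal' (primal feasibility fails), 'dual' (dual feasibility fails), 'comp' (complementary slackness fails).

Gradient of f: grad f(x) = Q x + c = (-4, 0)
Constraint values g_i(x) = a_i^T x - b_i:
  g_1((-1, 3)) = -1
Stationarity residual: grad f(x) + sum_i lambda_i a_i = (0, 0)
  -> stationarity OK
Primal feasibility (all g_i <= 0): OK
Dual feasibility (all lambda_i >= 0): OK
Complementary slackness (lambda_i * g_i(x) = 0 for all i): FAILS

Verdict: the first failing condition is complementary_slackness -> comp.

comp


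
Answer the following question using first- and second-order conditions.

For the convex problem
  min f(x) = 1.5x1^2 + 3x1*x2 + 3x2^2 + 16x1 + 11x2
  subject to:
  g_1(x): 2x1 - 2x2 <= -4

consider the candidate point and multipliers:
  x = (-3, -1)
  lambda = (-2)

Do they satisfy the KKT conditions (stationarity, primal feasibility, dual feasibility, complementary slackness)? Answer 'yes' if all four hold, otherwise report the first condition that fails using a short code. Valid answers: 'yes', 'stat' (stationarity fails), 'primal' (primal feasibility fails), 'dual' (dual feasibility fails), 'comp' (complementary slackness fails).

Gradient of f: grad f(x) = Q x + c = (4, -4)
Constraint values g_i(x) = a_i^T x - b_i:
  g_1((-3, -1)) = 0
Stationarity residual: grad f(x) + sum_i lambda_i a_i = (0, 0)
  -> stationarity OK
Primal feasibility (all g_i <= 0): OK
Dual feasibility (all lambda_i >= 0): FAILS
Complementary slackness (lambda_i * g_i(x) = 0 for all i): OK

Verdict: the first failing condition is dual_feasibility -> dual.

dual


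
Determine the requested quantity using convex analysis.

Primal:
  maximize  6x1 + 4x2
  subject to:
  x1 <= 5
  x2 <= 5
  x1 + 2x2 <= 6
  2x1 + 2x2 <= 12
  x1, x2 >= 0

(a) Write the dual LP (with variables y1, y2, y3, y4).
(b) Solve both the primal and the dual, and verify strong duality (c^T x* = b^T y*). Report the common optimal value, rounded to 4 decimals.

The standard primal-dual pair for 'max c^T x s.t. A x <= b, x >= 0' is:
  Dual:  min b^T y  s.t.  A^T y >= c,  y >= 0.

So the dual LP is:
  minimize  5y1 + 5y2 + 6y3 + 12y4
  subject to:
    y1 + y3 + 2y4 >= 6
    y2 + 2y3 + 2y4 >= 4
    y1, y2, y3, y4 >= 0

Solving the primal: x* = (5, 0.5).
  primal value c^T x* = 32.
Solving the dual: y* = (4, 0, 2, 0).
  dual value b^T y* = 32.
Strong duality: c^T x* = b^T y*. Confirmed.

32


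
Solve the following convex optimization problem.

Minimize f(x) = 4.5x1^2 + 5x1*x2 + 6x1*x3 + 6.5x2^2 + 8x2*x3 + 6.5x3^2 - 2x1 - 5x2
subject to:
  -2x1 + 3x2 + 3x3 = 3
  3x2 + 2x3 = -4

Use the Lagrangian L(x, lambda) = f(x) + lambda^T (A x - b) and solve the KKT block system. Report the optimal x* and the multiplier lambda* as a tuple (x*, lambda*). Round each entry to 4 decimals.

Form the Lagrangian:
  L(x, lambda) = (1/2) x^T Q x + c^T x + lambda^T (A x - b)
Stationarity (grad_x L = 0): Q x + c + A^T lambda = 0.
Primal feasibility: A x = b.

This gives the KKT block system:
  [ Q   A^T ] [ x     ]   [-c ]
  [ A    0  ] [ lambda ] = [ b ]

Solving the linear system:
  x*      = (-2.533, -2.6226, 1.9339)
  lambda* = (-13.1535, 25.2495)
  f(x*)   = 79.3188

x* = (-2.533, -2.6226, 1.9339), lambda* = (-13.1535, 25.2495)


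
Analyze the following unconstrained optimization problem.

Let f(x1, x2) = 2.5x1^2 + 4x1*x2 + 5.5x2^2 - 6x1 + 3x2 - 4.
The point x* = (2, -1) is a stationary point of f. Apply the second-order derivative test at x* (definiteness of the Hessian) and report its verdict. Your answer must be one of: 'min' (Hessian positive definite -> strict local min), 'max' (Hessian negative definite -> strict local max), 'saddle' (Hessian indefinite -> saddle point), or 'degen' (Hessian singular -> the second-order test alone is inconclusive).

Compute the Hessian H = grad^2 f:
  H = [[5, 4], [4, 11]]
Verify stationarity: grad f(x*) = H x* + g = (0, 0).
Eigenvalues of H: 3, 13.
Both eigenvalues > 0, so H is positive definite -> x* is a strict local min.

min


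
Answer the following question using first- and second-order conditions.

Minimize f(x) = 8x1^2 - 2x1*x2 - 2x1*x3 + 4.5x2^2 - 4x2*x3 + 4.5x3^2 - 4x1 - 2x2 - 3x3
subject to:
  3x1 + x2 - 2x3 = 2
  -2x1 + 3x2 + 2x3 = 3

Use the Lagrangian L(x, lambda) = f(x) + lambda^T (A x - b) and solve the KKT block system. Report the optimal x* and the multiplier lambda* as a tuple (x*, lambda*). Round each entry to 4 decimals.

Form the Lagrangian:
  L(x, lambda) = (1/2) x^T Q x + c^T x + lambda^T (A x - b)
Stationarity (grad_x L = 0): Q x + c + A^T lambda = 0.
Primal feasibility: A x = b.

This gives the KKT block system:
  [ Q   A^T ] [ x     ]   [-c ]
  [ A    0  ] [ lambda ] = [ b ]

Solving the linear system:
  x*      = (0.7565, 1.0609, 0.6652)
  lambda* = (-1.8822, -0.4973)
  f(x*)   = -0.9435

x* = (0.7565, 1.0609, 0.6652), lambda* = (-1.8822, -0.4973)


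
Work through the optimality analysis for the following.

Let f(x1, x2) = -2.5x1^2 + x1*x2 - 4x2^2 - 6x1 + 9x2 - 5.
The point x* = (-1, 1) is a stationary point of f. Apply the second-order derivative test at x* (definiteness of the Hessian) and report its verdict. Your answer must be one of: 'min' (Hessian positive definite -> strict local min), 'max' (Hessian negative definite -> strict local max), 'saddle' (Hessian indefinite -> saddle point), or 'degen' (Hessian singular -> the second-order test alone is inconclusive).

Compute the Hessian H = grad^2 f:
  H = [[-5, 1], [1, -8]]
Verify stationarity: grad f(x*) = H x* + g = (0, 0).
Eigenvalues of H: -8.3028, -4.6972.
Both eigenvalues < 0, so H is negative definite -> x* is a strict local max.

max


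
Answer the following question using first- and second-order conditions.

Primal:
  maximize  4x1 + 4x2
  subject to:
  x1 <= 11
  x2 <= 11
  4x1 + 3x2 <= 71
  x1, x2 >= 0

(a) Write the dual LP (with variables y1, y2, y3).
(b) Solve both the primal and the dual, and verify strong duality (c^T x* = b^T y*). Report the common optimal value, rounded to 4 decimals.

The standard primal-dual pair for 'max c^T x s.t. A x <= b, x >= 0' is:
  Dual:  min b^T y  s.t.  A^T y >= c,  y >= 0.

So the dual LP is:
  minimize  11y1 + 11y2 + 71y3
  subject to:
    y1 + 4y3 >= 4
    y2 + 3y3 >= 4
    y1, y2, y3 >= 0

Solving the primal: x* = (9.5, 11).
  primal value c^T x* = 82.
Solving the dual: y* = (0, 1, 1).
  dual value b^T y* = 82.
Strong duality: c^T x* = b^T y*. Confirmed.

82


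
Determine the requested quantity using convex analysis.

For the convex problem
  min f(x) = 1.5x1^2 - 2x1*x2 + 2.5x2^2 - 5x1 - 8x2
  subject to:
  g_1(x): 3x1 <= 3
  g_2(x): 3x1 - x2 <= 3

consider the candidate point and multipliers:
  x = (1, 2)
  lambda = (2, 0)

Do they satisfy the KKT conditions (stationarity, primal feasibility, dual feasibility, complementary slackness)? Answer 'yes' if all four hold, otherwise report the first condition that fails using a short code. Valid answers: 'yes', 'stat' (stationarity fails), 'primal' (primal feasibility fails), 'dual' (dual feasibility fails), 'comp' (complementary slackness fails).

Gradient of f: grad f(x) = Q x + c = (-6, 0)
Constraint values g_i(x) = a_i^T x - b_i:
  g_1((1, 2)) = 0
  g_2((1, 2)) = -2
Stationarity residual: grad f(x) + sum_i lambda_i a_i = (0, 0)
  -> stationarity OK
Primal feasibility (all g_i <= 0): OK
Dual feasibility (all lambda_i >= 0): OK
Complementary slackness (lambda_i * g_i(x) = 0 for all i): OK

Verdict: yes, KKT holds.

yes


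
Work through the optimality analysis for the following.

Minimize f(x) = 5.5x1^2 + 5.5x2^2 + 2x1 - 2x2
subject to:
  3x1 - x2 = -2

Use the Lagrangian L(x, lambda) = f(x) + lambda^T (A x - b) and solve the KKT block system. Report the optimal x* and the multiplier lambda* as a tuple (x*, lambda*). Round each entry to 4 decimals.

Form the Lagrangian:
  L(x, lambda) = (1/2) x^T Q x + c^T x + lambda^T (A x - b)
Stationarity (grad_x L = 0): Q x + c + A^T lambda = 0.
Primal feasibility: A x = b.

This gives the KKT block system:
  [ Q   A^T ] [ x     ]   [-c ]
  [ A    0  ] [ lambda ] = [ b ]

Solving the linear system:
  x*      = (-0.5636, 0.3091)
  lambda* = (1.4)
  f(x*)   = 0.5273

x* = (-0.5636, 0.3091), lambda* = (1.4)


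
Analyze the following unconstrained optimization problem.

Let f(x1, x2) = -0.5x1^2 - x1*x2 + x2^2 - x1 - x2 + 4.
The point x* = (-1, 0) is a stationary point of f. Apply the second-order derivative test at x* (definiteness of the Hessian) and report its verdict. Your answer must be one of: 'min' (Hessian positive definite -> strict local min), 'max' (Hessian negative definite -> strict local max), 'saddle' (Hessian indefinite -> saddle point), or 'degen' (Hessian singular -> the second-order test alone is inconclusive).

Compute the Hessian H = grad^2 f:
  H = [[-1, -1], [-1, 2]]
Verify stationarity: grad f(x*) = H x* + g = (0, 0).
Eigenvalues of H: -1.3028, 2.3028.
Eigenvalues have mixed signs, so H is indefinite -> x* is a saddle point.

saddle


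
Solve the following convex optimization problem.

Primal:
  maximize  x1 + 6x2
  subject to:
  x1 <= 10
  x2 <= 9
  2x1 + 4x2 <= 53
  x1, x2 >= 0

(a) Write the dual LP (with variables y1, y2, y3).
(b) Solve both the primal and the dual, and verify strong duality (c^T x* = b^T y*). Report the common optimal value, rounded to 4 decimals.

The standard primal-dual pair for 'max c^T x s.t. A x <= b, x >= 0' is:
  Dual:  min b^T y  s.t.  A^T y >= c,  y >= 0.

So the dual LP is:
  minimize  10y1 + 9y2 + 53y3
  subject to:
    y1 + 2y3 >= 1
    y2 + 4y3 >= 6
    y1, y2, y3 >= 0

Solving the primal: x* = (8.5, 9).
  primal value c^T x* = 62.5.
Solving the dual: y* = (0, 4, 0.5).
  dual value b^T y* = 62.5.
Strong duality: c^T x* = b^T y*. Confirmed.

62.5


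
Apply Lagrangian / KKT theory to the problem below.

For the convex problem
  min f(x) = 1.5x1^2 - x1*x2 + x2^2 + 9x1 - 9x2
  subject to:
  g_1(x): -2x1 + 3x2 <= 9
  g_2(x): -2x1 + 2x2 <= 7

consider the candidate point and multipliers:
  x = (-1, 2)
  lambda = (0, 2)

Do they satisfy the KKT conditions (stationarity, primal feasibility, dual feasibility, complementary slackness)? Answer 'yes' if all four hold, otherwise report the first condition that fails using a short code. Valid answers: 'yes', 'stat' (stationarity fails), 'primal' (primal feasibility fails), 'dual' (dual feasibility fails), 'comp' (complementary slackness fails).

Gradient of f: grad f(x) = Q x + c = (4, -4)
Constraint values g_i(x) = a_i^T x - b_i:
  g_1((-1, 2)) = -1
  g_2((-1, 2)) = -1
Stationarity residual: grad f(x) + sum_i lambda_i a_i = (0, 0)
  -> stationarity OK
Primal feasibility (all g_i <= 0): OK
Dual feasibility (all lambda_i >= 0): OK
Complementary slackness (lambda_i * g_i(x) = 0 for all i): FAILS

Verdict: the first failing condition is complementary_slackness -> comp.

comp


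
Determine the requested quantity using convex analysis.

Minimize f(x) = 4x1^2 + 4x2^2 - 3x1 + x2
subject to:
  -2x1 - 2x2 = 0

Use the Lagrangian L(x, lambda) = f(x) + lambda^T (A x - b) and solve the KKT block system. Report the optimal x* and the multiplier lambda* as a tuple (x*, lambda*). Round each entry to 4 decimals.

Form the Lagrangian:
  L(x, lambda) = (1/2) x^T Q x + c^T x + lambda^T (A x - b)
Stationarity (grad_x L = 0): Q x + c + A^T lambda = 0.
Primal feasibility: A x = b.

This gives the KKT block system:
  [ Q   A^T ] [ x     ]   [-c ]
  [ A    0  ] [ lambda ] = [ b ]

Solving the linear system:
  x*      = (0.25, -0.25)
  lambda* = (-0.5)
  f(x*)   = -0.5

x* = (0.25, -0.25), lambda* = (-0.5)


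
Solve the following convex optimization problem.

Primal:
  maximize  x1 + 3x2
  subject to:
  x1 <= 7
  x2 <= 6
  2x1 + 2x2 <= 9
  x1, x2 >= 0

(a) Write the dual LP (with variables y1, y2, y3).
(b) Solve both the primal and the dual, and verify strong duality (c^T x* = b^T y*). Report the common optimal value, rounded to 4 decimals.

The standard primal-dual pair for 'max c^T x s.t. A x <= b, x >= 0' is:
  Dual:  min b^T y  s.t.  A^T y >= c,  y >= 0.

So the dual LP is:
  minimize  7y1 + 6y2 + 9y3
  subject to:
    y1 + 2y3 >= 1
    y2 + 2y3 >= 3
    y1, y2, y3 >= 0

Solving the primal: x* = (0, 4.5).
  primal value c^T x* = 13.5.
Solving the dual: y* = (0, 0, 1.5).
  dual value b^T y* = 13.5.
Strong duality: c^T x* = b^T y*. Confirmed.

13.5


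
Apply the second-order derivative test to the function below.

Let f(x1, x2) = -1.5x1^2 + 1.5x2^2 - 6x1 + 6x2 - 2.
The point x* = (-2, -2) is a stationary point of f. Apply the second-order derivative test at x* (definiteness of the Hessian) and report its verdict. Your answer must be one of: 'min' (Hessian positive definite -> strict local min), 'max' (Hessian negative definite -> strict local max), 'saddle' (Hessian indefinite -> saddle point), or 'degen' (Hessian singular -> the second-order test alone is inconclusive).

Compute the Hessian H = grad^2 f:
  H = [[-3, 0], [0, 3]]
Verify stationarity: grad f(x*) = H x* + g = (0, 0).
Eigenvalues of H: -3, 3.
Eigenvalues have mixed signs, so H is indefinite -> x* is a saddle point.

saddle


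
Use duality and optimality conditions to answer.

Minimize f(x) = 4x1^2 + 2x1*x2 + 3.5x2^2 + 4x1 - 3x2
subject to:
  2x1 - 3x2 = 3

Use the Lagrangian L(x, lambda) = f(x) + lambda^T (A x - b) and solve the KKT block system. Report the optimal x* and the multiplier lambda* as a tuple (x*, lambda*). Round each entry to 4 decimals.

Form the Lagrangian:
  L(x, lambda) = (1/2) x^T Q x + c^T x + lambda^T (A x - b)
Stationarity (grad_x L = 0): Q x + c + A^T lambda = 0.
Primal feasibility: A x = b.

This gives the KKT block system:
  [ Q   A^T ] [ x     ]   [-c ]
  [ A    0  ] [ lambda ] = [ b ]

Solving the linear system:
  x*      = (0.3387, -0.7742)
  lambda* = (-2.5806)
  f(x*)   = 5.7097

x* = (0.3387, -0.7742), lambda* = (-2.5806)


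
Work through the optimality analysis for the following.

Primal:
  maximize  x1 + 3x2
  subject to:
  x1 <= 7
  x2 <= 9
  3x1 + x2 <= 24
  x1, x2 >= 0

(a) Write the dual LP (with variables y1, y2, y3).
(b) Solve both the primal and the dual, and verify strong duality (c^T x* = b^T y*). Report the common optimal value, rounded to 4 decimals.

The standard primal-dual pair for 'max c^T x s.t. A x <= b, x >= 0' is:
  Dual:  min b^T y  s.t.  A^T y >= c,  y >= 0.

So the dual LP is:
  minimize  7y1 + 9y2 + 24y3
  subject to:
    y1 + 3y3 >= 1
    y2 + y3 >= 3
    y1, y2, y3 >= 0

Solving the primal: x* = (5, 9).
  primal value c^T x* = 32.
Solving the dual: y* = (0, 2.6667, 0.3333).
  dual value b^T y* = 32.
Strong duality: c^T x* = b^T y*. Confirmed.

32


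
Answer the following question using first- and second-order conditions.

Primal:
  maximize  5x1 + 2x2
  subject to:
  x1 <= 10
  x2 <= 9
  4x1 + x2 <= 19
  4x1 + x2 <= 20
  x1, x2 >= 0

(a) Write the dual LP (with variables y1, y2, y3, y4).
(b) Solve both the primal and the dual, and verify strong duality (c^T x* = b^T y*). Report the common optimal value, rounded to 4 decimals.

The standard primal-dual pair for 'max c^T x s.t. A x <= b, x >= 0' is:
  Dual:  min b^T y  s.t.  A^T y >= c,  y >= 0.

So the dual LP is:
  minimize  10y1 + 9y2 + 19y3 + 20y4
  subject to:
    y1 + 4y3 + 4y4 >= 5
    y2 + y3 + y4 >= 2
    y1, y2, y3, y4 >= 0

Solving the primal: x* = (2.5, 9).
  primal value c^T x* = 30.5.
Solving the dual: y* = (0, 0.75, 1.25, 0).
  dual value b^T y* = 30.5.
Strong duality: c^T x* = b^T y*. Confirmed.

30.5


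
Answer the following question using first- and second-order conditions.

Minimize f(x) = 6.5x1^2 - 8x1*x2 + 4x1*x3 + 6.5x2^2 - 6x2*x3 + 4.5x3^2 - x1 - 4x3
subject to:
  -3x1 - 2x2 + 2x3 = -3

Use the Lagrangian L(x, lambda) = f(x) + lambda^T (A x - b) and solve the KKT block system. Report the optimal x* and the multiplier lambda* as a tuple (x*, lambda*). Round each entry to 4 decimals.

Form the Lagrangian:
  L(x, lambda) = (1/2) x^T Q x + c^T x + lambda^T (A x - b)
Stationarity (grad_x L = 0): Q x + c + A^T lambda = 0.
Primal feasibility: A x = b.

This gives the KKT block system:
  [ Q   A^T ] [ x     ]   [-c ]
  [ A    0  ] [ lambda ] = [ b ]

Solving the linear system:
  x*      = (0.7258, 0.8137, 0.4024)
  lambda* = (1.1786)
  f(x*)   = 0.6001

x* = (0.7258, 0.8137, 0.4024), lambda* = (1.1786)


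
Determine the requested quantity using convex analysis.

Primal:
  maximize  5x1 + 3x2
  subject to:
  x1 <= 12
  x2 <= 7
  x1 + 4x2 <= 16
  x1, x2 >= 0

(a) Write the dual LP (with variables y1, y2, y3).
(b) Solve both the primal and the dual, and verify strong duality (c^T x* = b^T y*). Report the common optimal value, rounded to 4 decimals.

The standard primal-dual pair for 'max c^T x s.t. A x <= b, x >= 0' is:
  Dual:  min b^T y  s.t.  A^T y >= c,  y >= 0.

So the dual LP is:
  minimize  12y1 + 7y2 + 16y3
  subject to:
    y1 + y3 >= 5
    y2 + 4y3 >= 3
    y1, y2, y3 >= 0

Solving the primal: x* = (12, 1).
  primal value c^T x* = 63.
Solving the dual: y* = (4.25, 0, 0.75).
  dual value b^T y* = 63.
Strong duality: c^T x* = b^T y*. Confirmed.

63


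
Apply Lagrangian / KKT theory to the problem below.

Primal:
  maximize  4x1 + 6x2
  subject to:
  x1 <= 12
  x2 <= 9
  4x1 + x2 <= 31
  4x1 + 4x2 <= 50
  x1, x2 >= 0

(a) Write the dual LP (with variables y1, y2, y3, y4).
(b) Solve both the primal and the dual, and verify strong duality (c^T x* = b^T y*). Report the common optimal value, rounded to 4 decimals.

The standard primal-dual pair for 'max c^T x s.t. A x <= b, x >= 0' is:
  Dual:  min b^T y  s.t.  A^T y >= c,  y >= 0.

So the dual LP is:
  minimize  12y1 + 9y2 + 31y3 + 50y4
  subject to:
    y1 + 4y3 + 4y4 >= 4
    y2 + y3 + 4y4 >= 6
    y1, y2, y3, y4 >= 0

Solving the primal: x* = (3.5, 9).
  primal value c^T x* = 68.
Solving the dual: y* = (0, 2, 0, 1).
  dual value b^T y* = 68.
Strong duality: c^T x* = b^T y*. Confirmed.

68


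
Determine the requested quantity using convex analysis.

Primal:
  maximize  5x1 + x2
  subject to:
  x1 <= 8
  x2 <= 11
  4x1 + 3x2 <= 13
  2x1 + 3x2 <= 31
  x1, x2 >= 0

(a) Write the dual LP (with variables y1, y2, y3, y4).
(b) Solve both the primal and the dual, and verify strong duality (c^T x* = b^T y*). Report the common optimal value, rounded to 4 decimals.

The standard primal-dual pair for 'max c^T x s.t. A x <= b, x >= 0' is:
  Dual:  min b^T y  s.t.  A^T y >= c,  y >= 0.

So the dual LP is:
  minimize  8y1 + 11y2 + 13y3 + 31y4
  subject to:
    y1 + 4y3 + 2y4 >= 5
    y2 + 3y3 + 3y4 >= 1
    y1, y2, y3, y4 >= 0

Solving the primal: x* = (3.25, 0).
  primal value c^T x* = 16.25.
Solving the dual: y* = (0, 0, 1.25, 0).
  dual value b^T y* = 16.25.
Strong duality: c^T x* = b^T y*. Confirmed.

16.25


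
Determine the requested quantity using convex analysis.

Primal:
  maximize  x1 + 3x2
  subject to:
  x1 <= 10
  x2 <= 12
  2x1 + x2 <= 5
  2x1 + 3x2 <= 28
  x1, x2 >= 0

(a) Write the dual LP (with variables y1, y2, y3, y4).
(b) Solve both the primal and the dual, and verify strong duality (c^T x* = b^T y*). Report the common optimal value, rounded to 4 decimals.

The standard primal-dual pair for 'max c^T x s.t. A x <= b, x >= 0' is:
  Dual:  min b^T y  s.t.  A^T y >= c,  y >= 0.

So the dual LP is:
  minimize  10y1 + 12y2 + 5y3 + 28y4
  subject to:
    y1 + 2y3 + 2y4 >= 1
    y2 + y3 + 3y4 >= 3
    y1, y2, y3, y4 >= 0

Solving the primal: x* = (0, 5).
  primal value c^T x* = 15.
Solving the dual: y* = (0, 0, 3, 0).
  dual value b^T y* = 15.
Strong duality: c^T x* = b^T y*. Confirmed.

15


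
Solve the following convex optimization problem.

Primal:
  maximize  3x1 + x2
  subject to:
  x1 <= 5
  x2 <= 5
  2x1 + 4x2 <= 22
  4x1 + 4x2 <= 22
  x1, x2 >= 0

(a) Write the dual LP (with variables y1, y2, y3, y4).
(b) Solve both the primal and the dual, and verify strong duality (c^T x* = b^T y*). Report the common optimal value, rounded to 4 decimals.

The standard primal-dual pair for 'max c^T x s.t. A x <= b, x >= 0' is:
  Dual:  min b^T y  s.t.  A^T y >= c,  y >= 0.

So the dual LP is:
  minimize  5y1 + 5y2 + 22y3 + 22y4
  subject to:
    y1 + 2y3 + 4y4 >= 3
    y2 + 4y3 + 4y4 >= 1
    y1, y2, y3, y4 >= 0

Solving the primal: x* = (5, 0.5).
  primal value c^T x* = 15.5.
Solving the dual: y* = (2, 0, 0, 0.25).
  dual value b^T y* = 15.5.
Strong duality: c^T x* = b^T y*. Confirmed.

15.5


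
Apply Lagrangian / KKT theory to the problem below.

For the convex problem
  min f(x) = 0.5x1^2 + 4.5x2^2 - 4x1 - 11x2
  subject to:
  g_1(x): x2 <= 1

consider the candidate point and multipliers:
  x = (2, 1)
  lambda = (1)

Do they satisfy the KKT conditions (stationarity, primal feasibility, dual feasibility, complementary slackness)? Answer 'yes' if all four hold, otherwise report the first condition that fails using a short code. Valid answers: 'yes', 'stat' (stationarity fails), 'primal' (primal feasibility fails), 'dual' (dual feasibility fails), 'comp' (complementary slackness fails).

Gradient of f: grad f(x) = Q x + c = (-2, -2)
Constraint values g_i(x) = a_i^T x - b_i:
  g_1((2, 1)) = 0
Stationarity residual: grad f(x) + sum_i lambda_i a_i = (-2, -1)
  -> stationarity FAILS
Primal feasibility (all g_i <= 0): OK
Dual feasibility (all lambda_i >= 0): OK
Complementary slackness (lambda_i * g_i(x) = 0 for all i): OK

Verdict: the first failing condition is stationarity -> stat.

stat


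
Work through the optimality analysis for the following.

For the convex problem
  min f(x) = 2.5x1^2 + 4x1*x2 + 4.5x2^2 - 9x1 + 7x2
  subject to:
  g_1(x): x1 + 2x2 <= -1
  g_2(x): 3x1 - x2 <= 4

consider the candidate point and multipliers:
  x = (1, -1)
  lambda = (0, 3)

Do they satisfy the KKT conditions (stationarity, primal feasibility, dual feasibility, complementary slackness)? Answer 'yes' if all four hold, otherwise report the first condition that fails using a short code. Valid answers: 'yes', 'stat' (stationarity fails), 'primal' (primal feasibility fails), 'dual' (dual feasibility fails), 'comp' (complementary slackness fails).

Gradient of f: grad f(x) = Q x + c = (-8, 2)
Constraint values g_i(x) = a_i^T x - b_i:
  g_1((1, -1)) = 0
  g_2((1, -1)) = 0
Stationarity residual: grad f(x) + sum_i lambda_i a_i = (1, -1)
  -> stationarity FAILS
Primal feasibility (all g_i <= 0): OK
Dual feasibility (all lambda_i >= 0): OK
Complementary slackness (lambda_i * g_i(x) = 0 for all i): OK

Verdict: the first failing condition is stationarity -> stat.

stat
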